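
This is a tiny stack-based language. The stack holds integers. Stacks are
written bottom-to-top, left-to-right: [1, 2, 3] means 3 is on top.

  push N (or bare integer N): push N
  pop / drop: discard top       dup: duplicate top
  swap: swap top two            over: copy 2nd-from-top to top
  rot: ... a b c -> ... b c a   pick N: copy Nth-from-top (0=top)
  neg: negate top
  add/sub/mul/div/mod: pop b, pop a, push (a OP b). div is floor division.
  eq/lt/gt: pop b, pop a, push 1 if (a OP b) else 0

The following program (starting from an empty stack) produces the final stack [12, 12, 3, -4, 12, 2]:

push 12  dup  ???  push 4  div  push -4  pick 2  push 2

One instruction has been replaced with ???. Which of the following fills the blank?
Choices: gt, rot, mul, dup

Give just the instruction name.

Answer: dup

Derivation:
Stack before ???: [12, 12]
Stack after ???:  [12, 12, 12]
Checking each choice:
  gt: stack underflow (need 3, have 2)
  rot: stack underflow (need 3, have 2)
  mul: stack underflow (need 3, have 2)
  dup: MATCH


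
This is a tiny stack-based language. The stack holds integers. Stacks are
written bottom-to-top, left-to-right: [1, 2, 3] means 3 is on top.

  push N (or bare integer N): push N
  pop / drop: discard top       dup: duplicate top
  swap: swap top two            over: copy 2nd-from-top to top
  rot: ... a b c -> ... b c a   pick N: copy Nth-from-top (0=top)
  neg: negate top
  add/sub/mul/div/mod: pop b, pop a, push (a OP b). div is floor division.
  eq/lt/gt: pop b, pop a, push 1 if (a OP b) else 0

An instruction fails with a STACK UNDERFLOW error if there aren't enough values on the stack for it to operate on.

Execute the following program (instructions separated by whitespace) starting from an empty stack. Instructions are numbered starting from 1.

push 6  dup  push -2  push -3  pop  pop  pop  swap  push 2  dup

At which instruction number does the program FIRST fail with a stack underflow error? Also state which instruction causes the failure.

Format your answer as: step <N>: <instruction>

Answer: step 8: swap

Derivation:
Step 1 ('push 6'): stack = [6], depth = 1
Step 2 ('dup'): stack = [6, 6], depth = 2
Step 3 ('push -2'): stack = [6, 6, -2], depth = 3
Step 4 ('push -3'): stack = [6, 6, -2, -3], depth = 4
Step 5 ('pop'): stack = [6, 6, -2], depth = 3
Step 6 ('pop'): stack = [6, 6], depth = 2
Step 7 ('pop'): stack = [6], depth = 1
Step 8 ('swap'): needs 2 value(s) but depth is 1 — STACK UNDERFLOW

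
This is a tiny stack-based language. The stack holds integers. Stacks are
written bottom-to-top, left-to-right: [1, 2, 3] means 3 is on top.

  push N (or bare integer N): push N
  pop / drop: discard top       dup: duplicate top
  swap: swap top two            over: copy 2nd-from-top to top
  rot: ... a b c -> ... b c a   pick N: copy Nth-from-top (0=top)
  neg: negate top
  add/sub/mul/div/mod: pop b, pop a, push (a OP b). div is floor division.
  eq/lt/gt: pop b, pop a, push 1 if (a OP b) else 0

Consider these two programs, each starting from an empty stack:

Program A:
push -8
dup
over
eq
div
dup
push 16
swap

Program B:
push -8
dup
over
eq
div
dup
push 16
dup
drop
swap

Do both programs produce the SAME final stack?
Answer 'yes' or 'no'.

Answer: yes

Derivation:
Program A trace:
  After 'push -8': [-8]
  After 'dup': [-8, -8]
  After 'over': [-8, -8, -8]
  After 'eq': [-8, 1]
  After 'div': [-8]
  After 'dup': [-8, -8]
  After 'push 16': [-8, -8, 16]
  After 'swap': [-8, 16, -8]
Program A final stack: [-8, 16, -8]

Program B trace:
  After 'push -8': [-8]
  After 'dup': [-8, -8]
  After 'over': [-8, -8, -8]
  After 'eq': [-8, 1]
  After 'div': [-8]
  After 'dup': [-8, -8]
  After 'push 16': [-8, -8, 16]
  After 'dup': [-8, -8, 16, 16]
  After 'drop': [-8, -8, 16]
  After 'swap': [-8, 16, -8]
Program B final stack: [-8, 16, -8]
Same: yes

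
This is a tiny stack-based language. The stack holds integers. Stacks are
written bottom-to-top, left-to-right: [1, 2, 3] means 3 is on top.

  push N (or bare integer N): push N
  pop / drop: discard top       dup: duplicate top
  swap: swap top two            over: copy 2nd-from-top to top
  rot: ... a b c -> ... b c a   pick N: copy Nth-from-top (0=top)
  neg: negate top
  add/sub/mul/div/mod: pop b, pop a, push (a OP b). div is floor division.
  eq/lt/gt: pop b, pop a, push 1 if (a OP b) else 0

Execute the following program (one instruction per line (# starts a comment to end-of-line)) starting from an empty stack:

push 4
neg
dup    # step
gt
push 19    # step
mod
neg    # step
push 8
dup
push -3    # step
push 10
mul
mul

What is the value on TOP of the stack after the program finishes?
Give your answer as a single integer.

After 'push 4': [4]
After 'neg': [-4]
After 'dup': [-4, -4]
After 'gt': [0]
After 'push 19': [0, 19]
After 'mod': [0]
After 'neg': [0]
After 'push 8': [0, 8]
After 'dup': [0, 8, 8]
After 'push -3': [0, 8, 8, -3]
After 'push 10': [0, 8, 8, -3, 10]
After 'mul': [0, 8, 8, -30]
After 'mul': [0, 8, -240]

Answer: -240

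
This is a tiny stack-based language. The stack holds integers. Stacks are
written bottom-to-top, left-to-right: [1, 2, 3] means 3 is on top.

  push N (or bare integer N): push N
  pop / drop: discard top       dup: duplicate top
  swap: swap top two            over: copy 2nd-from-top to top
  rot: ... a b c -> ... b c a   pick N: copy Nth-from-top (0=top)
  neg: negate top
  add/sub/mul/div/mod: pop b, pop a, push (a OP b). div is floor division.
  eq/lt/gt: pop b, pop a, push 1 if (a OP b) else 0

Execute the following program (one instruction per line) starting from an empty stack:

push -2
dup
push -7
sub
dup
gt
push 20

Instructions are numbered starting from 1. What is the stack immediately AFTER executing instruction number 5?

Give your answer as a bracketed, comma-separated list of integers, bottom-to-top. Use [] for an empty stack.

Step 1 ('push -2'): [-2]
Step 2 ('dup'): [-2, -2]
Step 3 ('push -7'): [-2, -2, -7]
Step 4 ('sub'): [-2, 5]
Step 5 ('dup'): [-2, 5, 5]

Answer: [-2, 5, 5]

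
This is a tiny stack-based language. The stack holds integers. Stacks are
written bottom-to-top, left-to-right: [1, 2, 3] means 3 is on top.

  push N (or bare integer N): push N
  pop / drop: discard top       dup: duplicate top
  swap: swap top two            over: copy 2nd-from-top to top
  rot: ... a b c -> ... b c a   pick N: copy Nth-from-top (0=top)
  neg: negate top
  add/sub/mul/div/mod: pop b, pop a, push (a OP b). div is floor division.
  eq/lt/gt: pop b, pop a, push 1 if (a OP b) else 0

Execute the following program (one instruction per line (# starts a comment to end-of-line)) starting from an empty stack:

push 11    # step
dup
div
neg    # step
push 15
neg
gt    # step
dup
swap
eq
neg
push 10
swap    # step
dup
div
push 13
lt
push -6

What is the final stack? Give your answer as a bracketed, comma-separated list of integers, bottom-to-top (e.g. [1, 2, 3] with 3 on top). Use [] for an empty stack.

After 'push 11': [11]
After 'dup': [11, 11]
After 'div': [1]
After 'neg': [-1]
After 'push 15': [-1, 15]
After 'neg': [-1, -15]
After 'gt': [1]
After 'dup': [1, 1]
After 'swap': [1, 1]
After 'eq': [1]
After 'neg': [-1]
After 'push 10': [-1, 10]
After 'swap': [10, -1]
After 'dup': [10, -1, -1]
After 'div': [10, 1]
After 'push 13': [10, 1, 13]
After 'lt': [10, 1]
After 'push -6': [10, 1, -6]

Answer: [10, 1, -6]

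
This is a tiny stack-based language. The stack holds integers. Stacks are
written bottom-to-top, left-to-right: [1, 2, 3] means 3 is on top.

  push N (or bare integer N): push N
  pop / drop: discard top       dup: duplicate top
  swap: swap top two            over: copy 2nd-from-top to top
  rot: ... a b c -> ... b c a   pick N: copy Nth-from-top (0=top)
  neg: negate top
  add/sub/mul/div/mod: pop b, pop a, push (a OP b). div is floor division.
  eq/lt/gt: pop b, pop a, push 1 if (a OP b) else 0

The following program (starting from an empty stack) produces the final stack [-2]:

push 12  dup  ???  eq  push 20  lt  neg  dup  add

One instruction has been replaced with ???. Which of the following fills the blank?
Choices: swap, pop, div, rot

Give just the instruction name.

Stack before ???: [12, 12]
Stack after ???:  [12, 12]
Checking each choice:
  swap: MATCH
  pop: stack underflow (need 2, have 1)
  div: stack underflow (need 2, have 1)
  rot: stack underflow (need 3, have 2)


Answer: swap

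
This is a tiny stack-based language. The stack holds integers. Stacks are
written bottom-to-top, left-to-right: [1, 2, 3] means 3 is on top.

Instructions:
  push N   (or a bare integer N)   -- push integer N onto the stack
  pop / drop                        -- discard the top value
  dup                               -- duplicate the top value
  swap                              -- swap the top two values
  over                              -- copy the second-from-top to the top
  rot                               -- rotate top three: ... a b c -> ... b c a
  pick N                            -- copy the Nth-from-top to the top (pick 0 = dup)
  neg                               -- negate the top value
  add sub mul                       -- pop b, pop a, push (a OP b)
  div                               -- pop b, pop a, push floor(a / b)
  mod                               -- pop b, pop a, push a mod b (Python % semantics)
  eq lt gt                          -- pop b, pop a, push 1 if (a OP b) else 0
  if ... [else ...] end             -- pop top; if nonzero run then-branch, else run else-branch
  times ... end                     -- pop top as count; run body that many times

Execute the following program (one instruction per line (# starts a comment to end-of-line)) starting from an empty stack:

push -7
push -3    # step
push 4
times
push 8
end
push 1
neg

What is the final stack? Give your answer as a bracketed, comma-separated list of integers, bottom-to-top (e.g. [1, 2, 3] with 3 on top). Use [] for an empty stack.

Answer: [-7, -3, 8, 8, 8, 8, -1]

Derivation:
After 'push -7': [-7]
After 'push -3': [-7, -3]
After 'push 4': [-7, -3, 4]
After 'times': [-7, -3]
After 'push 8': [-7, -3, 8]
After 'push 8': [-7, -3, 8, 8]
After 'push 8': [-7, -3, 8, 8, 8]
After 'push 8': [-7, -3, 8, 8, 8, 8]
After 'push 1': [-7, -3, 8, 8, 8, 8, 1]
After 'neg': [-7, -3, 8, 8, 8, 8, -1]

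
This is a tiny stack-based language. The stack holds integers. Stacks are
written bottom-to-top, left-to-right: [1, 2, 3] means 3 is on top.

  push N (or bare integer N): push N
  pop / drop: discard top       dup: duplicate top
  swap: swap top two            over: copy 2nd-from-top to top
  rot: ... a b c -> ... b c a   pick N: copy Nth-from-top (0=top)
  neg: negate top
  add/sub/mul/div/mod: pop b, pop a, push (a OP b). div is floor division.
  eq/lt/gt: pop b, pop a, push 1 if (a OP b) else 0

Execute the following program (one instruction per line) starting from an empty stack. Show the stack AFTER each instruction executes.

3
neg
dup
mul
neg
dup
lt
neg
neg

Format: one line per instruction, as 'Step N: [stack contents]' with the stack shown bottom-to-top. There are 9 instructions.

Step 1: [3]
Step 2: [-3]
Step 3: [-3, -3]
Step 4: [9]
Step 5: [-9]
Step 6: [-9, -9]
Step 7: [0]
Step 8: [0]
Step 9: [0]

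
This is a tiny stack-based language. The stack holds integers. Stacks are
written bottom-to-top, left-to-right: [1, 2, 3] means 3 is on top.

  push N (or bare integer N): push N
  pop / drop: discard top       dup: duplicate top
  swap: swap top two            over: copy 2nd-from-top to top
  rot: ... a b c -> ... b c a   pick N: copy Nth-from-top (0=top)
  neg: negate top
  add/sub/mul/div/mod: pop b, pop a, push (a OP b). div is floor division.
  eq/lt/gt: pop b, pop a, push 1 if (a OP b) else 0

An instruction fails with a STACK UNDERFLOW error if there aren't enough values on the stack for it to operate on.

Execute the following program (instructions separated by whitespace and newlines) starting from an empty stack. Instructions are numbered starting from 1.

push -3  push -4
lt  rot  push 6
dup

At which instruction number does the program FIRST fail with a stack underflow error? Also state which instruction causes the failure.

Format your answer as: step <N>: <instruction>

Step 1 ('push -3'): stack = [-3], depth = 1
Step 2 ('push -4'): stack = [-3, -4], depth = 2
Step 3 ('lt'): stack = [0], depth = 1
Step 4 ('rot'): needs 3 value(s) but depth is 1 — STACK UNDERFLOW

Answer: step 4: rot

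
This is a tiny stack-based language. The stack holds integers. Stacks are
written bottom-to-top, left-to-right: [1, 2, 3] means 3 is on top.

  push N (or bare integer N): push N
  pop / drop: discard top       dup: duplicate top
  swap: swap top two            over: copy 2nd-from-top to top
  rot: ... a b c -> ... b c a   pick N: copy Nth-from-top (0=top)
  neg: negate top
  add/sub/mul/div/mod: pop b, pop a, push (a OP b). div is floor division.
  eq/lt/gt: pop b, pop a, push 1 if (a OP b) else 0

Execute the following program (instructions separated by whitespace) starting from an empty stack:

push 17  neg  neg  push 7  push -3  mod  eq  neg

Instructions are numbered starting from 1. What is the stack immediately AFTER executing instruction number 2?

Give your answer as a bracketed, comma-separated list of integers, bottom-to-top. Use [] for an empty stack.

Answer: [-17]

Derivation:
Step 1 ('push 17'): [17]
Step 2 ('neg'): [-17]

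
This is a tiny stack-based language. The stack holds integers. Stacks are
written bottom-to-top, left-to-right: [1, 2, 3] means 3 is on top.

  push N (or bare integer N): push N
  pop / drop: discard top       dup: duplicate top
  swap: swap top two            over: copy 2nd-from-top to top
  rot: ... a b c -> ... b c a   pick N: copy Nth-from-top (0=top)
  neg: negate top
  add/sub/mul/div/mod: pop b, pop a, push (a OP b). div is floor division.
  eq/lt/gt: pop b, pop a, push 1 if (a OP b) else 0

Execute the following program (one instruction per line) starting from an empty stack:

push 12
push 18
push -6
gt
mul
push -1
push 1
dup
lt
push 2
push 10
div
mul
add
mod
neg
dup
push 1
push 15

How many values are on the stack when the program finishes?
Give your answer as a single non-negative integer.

After 'push 12': stack = [12] (depth 1)
After 'push 18': stack = [12, 18] (depth 2)
After 'push -6': stack = [12, 18, -6] (depth 3)
After 'gt': stack = [12, 1] (depth 2)
After 'mul': stack = [12] (depth 1)
After 'push -1': stack = [12, -1] (depth 2)
After 'push 1': stack = [12, -1, 1] (depth 3)
After 'dup': stack = [12, -1, 1, 1] (depth 4)
After 'lt': stack = [12, -1, 0] (depth 3)
After 'push 2': stack = [12, -1, 0, 2] (depth 4)
After 'push 10': stack = [12, -1, 0, 2, 10] (depth 5)
After 'div': stack = [12, -1, 0, 0] (depth 4)
After 'mul': stack = [12, -1, 0] (depth 3)
After 'add': stack = [12, -1] (depth 2)
After 'mod': stack = [0] (depth 1)
After 'neg': stack = [0] (depth 1)
After 'dup': stack = [0, 0] (depth 2)
After 'push 1': stack = [0, 0, 1] (depth 3)
After 'push 15': stack = [0, 0, 1, 15] (depth 4)

Answer: 4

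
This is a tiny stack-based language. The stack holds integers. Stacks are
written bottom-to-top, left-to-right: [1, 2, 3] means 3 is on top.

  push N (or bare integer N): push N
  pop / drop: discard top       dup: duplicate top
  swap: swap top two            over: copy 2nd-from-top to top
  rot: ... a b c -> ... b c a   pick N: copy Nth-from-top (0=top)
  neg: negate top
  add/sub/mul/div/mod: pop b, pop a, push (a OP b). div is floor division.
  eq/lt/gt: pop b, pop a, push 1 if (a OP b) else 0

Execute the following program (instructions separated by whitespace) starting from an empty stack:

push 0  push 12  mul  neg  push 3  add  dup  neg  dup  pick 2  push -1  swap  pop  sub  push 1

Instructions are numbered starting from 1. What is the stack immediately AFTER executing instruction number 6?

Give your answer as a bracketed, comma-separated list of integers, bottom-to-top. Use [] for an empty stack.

Step 1 ('push 0'): [0]
Step 2 ('push 12'): [0, 12]
Step 3 ('mul'): [0]
Step 4 ('neg'): [0]
Step 5 ('push 3'): [0, 3]
Step 6 ('add'): [3]

Answer: [3]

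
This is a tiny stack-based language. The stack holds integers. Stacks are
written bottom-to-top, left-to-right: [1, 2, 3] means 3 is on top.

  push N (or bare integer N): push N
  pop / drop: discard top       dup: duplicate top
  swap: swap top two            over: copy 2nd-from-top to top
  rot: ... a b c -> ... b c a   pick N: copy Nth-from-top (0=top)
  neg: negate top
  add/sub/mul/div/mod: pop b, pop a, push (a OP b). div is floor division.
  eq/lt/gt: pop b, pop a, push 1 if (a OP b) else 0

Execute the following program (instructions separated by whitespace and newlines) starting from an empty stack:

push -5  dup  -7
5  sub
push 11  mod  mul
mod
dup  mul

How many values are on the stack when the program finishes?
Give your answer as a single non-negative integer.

After 'push -5': stack = [-5] (depth 1)
After 'dup': stack = [-5, -5] (depth 2)
After 'push -7': stack = [-5, -5, -7] (depth 3)
After 'push 5': stack = [-5, -5, -7, 5] (depth 4)
After 'sub': stack = [-5, -5, -12] (depth 3)
After 'push 11': stack = [-5, -5, -12, 11] (depth 4)
After 'mod': stack = [-5, -5, 10] (depth 3)
After 'mul': stack = [-5, -50] (depth 2)
After 'mod': stack = [-5] (depth 1)
After 'dup': stack = [-5, -5] (depth 2)
After 'mul': stack = [25] (depth 1)

Answer: 1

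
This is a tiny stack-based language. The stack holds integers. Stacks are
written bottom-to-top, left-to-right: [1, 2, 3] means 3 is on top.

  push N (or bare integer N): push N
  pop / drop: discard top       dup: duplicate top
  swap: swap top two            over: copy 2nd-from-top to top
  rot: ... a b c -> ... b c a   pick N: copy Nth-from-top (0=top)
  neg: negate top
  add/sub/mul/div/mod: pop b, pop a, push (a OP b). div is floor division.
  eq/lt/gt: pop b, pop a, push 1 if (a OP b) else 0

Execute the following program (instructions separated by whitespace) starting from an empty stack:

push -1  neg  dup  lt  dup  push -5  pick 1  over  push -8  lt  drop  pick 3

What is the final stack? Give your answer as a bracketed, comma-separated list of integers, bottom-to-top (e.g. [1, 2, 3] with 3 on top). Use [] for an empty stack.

Answer: [0, 0, -5, 0, 0]

Derivation:
After 'push -1': [-1]
After 'neg': [1]
After 'dup': [1, 1]
After 'lt': [0]
After 'dup': [0, 0]
After 'push -5': [0, 0, -5]
After 'pick 1': [0, 0, -5, 0]
After 'over': [0, 0, -5, 0, -5]
After 'push -8': [0, 0, -5, 0, -5, -8]
After 'lt': [0, 0, -5, 0, 0]
After 'drop': [0, 0, -5, 0]
After 'pick 3': [0, 0, -5, 0, 0]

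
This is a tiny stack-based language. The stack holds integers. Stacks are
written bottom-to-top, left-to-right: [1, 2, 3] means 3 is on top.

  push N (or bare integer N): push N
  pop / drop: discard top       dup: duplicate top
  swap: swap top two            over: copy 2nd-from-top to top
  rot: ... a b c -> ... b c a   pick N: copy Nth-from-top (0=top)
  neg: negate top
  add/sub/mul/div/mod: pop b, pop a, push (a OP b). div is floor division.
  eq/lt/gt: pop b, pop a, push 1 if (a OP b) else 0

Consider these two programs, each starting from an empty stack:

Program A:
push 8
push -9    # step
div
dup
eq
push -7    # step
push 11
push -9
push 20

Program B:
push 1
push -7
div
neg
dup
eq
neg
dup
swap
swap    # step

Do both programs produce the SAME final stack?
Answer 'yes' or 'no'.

Answer: no

Derivation:
Program A trace:
  After 'push 8': [8]
  After 'push -9': [8, -9]
  After 'div': [-1]
  After 'dup': [-1, -1]
  After 'eq': [1]
  After 'push -7': [1, -7]
  After 'push 11': [1, -7, 11]
  After 'push -9': [1, -7, 11, -9]
  After 'push 20': [1, -7, 11, -9, 20]
Program A final stack: [1, -7, 11, -9, 20]

Program B trace:
  After 'push 1': [1]
  After 'push -7': [1, -7]
  After 'div': [-1]
  After 'neg': [1]
  After 'dup': [1, 1]
  After 'eq': [1]
  After 'neg': [-1]
  After 'dup': [-1, -1]
  After 'swap': [-1, -1]
  After 'swap': [-1, -1]
Program B final stack: [-1, -1]
Same: no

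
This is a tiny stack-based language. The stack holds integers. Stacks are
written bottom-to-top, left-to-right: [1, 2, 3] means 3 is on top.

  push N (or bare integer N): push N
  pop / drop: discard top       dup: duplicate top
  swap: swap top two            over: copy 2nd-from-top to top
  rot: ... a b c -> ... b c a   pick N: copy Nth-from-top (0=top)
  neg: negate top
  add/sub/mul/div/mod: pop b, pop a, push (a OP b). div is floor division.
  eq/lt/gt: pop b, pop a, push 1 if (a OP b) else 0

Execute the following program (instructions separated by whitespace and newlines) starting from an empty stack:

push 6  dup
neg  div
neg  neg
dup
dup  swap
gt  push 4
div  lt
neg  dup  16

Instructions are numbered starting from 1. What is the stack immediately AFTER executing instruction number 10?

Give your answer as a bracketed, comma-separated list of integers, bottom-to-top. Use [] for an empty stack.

Step 1 ('push 6'): [6]
Step 2 ('dup'): [6, 6]
Step 3 ('neg'): [6, -6]
Step 4 ('div'): [-1]
Step 5 ('neg'): [1]
Step 6 ('neg'): [-1]
Step 7 ('dup'): [-1, -1]
Step 8 ('dup'): [-1, -1, -1]
Step 9 ('swap'): [-1, -1, -1]
Step 10 ('gt'): [-1, 0]

Answer: [-1, 0]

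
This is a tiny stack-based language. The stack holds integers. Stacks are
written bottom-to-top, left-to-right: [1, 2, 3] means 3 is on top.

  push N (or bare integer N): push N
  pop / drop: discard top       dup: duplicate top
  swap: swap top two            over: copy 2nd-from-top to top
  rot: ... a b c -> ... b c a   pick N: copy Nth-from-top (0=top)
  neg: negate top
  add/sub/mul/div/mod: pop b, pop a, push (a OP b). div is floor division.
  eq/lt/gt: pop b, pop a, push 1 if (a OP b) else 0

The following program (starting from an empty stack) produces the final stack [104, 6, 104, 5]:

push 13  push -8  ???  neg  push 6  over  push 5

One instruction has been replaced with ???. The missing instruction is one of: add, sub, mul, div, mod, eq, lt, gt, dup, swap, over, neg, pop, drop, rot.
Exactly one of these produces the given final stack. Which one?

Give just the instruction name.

Answer: mul

Derivation:
Stack before ???: [13, -8]
Stack after ???:  [-104]
The instruction that transforms [13, -8] -> [-104] is: mul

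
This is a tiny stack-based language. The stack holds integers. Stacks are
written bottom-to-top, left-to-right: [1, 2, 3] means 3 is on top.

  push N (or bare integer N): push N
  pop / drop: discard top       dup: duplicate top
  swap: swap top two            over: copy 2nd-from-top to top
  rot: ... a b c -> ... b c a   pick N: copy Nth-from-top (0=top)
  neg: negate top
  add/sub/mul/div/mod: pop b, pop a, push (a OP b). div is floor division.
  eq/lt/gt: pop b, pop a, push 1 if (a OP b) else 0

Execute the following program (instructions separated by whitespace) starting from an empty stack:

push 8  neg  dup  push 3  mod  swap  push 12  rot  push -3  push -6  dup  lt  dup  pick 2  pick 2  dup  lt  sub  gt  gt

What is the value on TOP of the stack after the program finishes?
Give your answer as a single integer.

After 'push 8': [8]
After 'neg': [-8]
After 'dup': [-8, -8]
After 'push 3': [-8, -8, 3]
After 'mod': [-8, 1]
After 'swap': [1, -8]
After 'push 12': [1, -8, 12]
After 'rot': [-8, 12, 1]
After 'push -3': [-8, 12, 1, -3]
After 'push -6': [-8, 12, 1, -3, -6]
After 'dup': [-8, 12, 1, -3, -6, -6]
After 'lt': [-8, 12, 1, -3, 0]
After 'dup': [-8, 12, 1, -3, 0, 0]
After 'pick 2': [-8, 12, 1, -3, 0, 0, -3]
After 'pick 2': [-8, 12, 1, -3, 0, 0, -3, 0]
After 'dup': [-8, 12, 1, -3, 0, 0, -3, 0, 0]
After 'lt': [-8, 12, 1, -3, 0, 0, -3, 0]
After 'sub': [-8, 12, 1, -3, 0, 0, -3]
After 'gt': [-8, 12, 1, -3, 0, 1]
After 'gt': [-8, 12, 1, -3, 0]

Answer: 0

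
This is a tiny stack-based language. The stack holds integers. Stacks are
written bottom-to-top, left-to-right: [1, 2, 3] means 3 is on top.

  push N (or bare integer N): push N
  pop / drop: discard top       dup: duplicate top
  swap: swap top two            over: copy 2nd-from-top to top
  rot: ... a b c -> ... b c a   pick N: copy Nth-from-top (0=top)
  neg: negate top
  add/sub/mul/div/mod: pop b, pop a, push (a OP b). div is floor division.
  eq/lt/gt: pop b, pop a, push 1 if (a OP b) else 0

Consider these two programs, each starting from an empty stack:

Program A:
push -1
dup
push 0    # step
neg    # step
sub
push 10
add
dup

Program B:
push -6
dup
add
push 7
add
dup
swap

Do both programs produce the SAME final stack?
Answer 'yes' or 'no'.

Program A trace:
  After 'push -1': [-1]
  After 'dup': [-1, -1]
  After 'push 0': [-1, -1, 0]
  After 'neg': [-1, -1, 0]
  After 'sub': [-1, -1]
  After 'push 10': [-1, -1, 10]
  After 'add': [-1, 9]
  After 'dup': [-1, 9, 9]
Program A final stack: [-1, 9, 9]

Program B trace:
  After 'push -6': [-6]
  After 'dup': [-6, -6]
  After 'add': [-12]
  After 'push 7': [-12, 7]
  After 'add': [-5]
  After 'dup': [-5, -5]
  After 'swap': [-5, -5]
Program B final stack: [-5, -5]
Same: no

Answer: no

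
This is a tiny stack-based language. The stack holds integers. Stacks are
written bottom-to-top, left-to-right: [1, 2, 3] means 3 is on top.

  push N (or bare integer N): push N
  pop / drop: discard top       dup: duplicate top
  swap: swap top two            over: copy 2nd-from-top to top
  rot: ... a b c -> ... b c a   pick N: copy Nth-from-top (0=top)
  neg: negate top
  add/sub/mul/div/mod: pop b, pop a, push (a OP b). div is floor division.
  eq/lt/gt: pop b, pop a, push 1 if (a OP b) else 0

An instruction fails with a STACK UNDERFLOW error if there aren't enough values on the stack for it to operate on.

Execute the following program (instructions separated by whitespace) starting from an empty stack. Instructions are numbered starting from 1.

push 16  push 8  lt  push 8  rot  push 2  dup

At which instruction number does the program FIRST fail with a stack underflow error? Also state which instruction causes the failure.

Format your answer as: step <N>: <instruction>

Answer: step 5: rot

Derivation:
Step 1 ('push 16'): stack = [16], depth = 1
Step 2 ('push 8'): stack = [16, 8], depth = 2
Step 3 ('lt'): stack = [0], depth = 1
Step 4 ('push 8'): stack = [0, 8], depth = 2
Step 5 ('rot'): needs 3 value(s) but depth is 2 — STACK UNDERFLOW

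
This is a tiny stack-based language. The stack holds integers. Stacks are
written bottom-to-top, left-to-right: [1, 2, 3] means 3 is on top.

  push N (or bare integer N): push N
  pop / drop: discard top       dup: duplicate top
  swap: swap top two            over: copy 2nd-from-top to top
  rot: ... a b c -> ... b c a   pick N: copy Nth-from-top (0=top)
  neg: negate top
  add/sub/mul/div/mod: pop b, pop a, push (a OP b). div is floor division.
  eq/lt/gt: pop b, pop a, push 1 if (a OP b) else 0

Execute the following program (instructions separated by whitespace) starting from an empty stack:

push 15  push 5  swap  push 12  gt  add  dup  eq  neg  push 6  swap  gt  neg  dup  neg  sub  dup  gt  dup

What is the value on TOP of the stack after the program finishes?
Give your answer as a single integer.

Answer: 0

Derivation:
After 'push 15': [15]
After 'push 5': [15, 5]
After 'swap': [5, 15]
After 'push 12': [5, 15, 12]
After 'gt': [5, 1]
After 'add': [6]
After 'dup': [6, 6]
After 'eq': [1]
After 'neg': [-1]
After 'push 6': [-1, 6]
After 'swap': [6, -1]
After 'gt': [1]
After 'neg': [-1]
After 'dup': [-1, -1]
After 'neg': [-1, 1]
After 'sub': [-2]
After 'dup': [-2, -2]
After 'gt': [0]
After 'dup': [0, 0]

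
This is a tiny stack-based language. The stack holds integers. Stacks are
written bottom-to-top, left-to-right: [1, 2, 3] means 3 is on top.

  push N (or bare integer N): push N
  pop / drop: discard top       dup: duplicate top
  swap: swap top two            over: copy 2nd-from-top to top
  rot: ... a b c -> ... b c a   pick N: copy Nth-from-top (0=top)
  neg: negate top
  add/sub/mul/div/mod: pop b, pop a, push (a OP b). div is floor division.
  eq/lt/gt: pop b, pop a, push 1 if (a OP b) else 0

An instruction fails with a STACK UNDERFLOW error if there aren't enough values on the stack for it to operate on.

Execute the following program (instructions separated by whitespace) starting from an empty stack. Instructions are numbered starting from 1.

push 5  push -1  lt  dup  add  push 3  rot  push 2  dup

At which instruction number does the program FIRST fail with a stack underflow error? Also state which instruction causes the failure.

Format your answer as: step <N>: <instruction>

Answer: step 7: rot

Derivation:
Step 1 ('push 5'): stack = [5], depth = 1
Step 2 ('push -1'): stack = [5, -1], depth = 2
Step 3 ('lt'): stack = [0], depth = 1
Step 4 ('dup'): stack = [0, 0], depth = 2
Step 5 ('add'): stack = [0], depth = 1
Step 6 ('push 3'): stack = [0, 3], depth = 2
Step 7 ('rot'): needs 3 value(s) but depth is 2 — STACK UNDERFLOW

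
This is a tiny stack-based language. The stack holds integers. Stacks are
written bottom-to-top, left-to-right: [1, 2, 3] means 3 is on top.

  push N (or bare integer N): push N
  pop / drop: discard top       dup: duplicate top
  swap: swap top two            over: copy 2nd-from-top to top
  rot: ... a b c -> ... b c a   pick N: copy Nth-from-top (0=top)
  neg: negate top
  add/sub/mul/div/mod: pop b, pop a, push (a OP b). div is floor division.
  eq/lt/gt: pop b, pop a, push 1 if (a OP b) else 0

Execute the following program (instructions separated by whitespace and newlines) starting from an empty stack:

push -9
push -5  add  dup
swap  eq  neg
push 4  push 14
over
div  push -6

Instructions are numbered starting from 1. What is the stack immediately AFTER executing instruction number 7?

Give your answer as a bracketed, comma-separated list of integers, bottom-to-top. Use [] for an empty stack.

Step 1 ('push -9'): [-9]
Step 2 ('push -5'): [-9, -5]
Step 3 ('add'): [-14]
Step 4 ('dup'): [-14, -14]
Step 5 ('swap'): [-14, -14]
Step 6 ('eq'): [1]
Step 7 ('neg'): [-1]

Answer: [-1]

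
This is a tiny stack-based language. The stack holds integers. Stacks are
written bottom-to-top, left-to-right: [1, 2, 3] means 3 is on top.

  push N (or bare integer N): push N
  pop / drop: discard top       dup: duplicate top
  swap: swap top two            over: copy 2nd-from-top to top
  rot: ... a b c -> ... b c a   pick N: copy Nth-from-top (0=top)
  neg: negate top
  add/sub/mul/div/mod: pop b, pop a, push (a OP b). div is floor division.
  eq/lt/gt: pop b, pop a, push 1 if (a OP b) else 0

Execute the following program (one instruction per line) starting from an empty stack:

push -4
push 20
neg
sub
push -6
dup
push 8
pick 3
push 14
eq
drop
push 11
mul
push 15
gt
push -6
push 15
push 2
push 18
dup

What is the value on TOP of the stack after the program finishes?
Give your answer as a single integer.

Answer: 18

Derivation:
After 'push -4': [-4]
After 'push 20': [-4, 20]
After 'neg': [-4, -20]
After 'sub': [16]
After 'push -6': [16, -6]
After 'dup': [16, -6, -6]
After 'push 8': [16, -6, -6, 8]
After 'pick 3': [16, -6, -6, 8, 16]
After 'push 14': [16, -6, -6, 8, 16, 14]
After 'eq': [16, -6, -6, 8, 0]
After 'drop': [16, -6, -6, 8]
After 'push 11': [16, -6, -6, 8, 11]
After 'mul': [16, -6, -6, 88]
After 'push 15': [16, -6, -6, 88, 15]
After 'gt': [16, -6, -6, 1]
After 'push -6': [16, -6, -6, 1, -6]
After 'push 15': [16, -6, -6, 1, -6, 15]
After 'push 2': [16, -6, -6, 1, -6, 15, 2]
After 'push 18': [16, -6, -6, 1, -6, 15, 2, 18]
After 'dup': [16, -6, -6, 1, -6, 15, 2, 18, 18]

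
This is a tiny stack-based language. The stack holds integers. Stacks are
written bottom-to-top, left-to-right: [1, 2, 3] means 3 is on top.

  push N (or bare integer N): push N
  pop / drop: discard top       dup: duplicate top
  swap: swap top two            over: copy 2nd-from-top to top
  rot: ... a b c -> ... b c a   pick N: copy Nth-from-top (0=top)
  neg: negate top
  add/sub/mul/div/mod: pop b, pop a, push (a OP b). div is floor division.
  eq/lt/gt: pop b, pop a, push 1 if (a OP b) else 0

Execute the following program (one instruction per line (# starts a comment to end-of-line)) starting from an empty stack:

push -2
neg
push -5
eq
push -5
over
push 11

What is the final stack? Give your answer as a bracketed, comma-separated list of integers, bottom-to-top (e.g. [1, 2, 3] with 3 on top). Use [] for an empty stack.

After 'push -2': [-2]
After 'neg': [2]
After 'push -5': [2, -5]
After 'eq': [0]
After 'push -5': [0, -5]
After 'over': [0, -5, 0]
After 'push 11': [0, -5, 0, 11]

Answer: [0, -5, 0, 11]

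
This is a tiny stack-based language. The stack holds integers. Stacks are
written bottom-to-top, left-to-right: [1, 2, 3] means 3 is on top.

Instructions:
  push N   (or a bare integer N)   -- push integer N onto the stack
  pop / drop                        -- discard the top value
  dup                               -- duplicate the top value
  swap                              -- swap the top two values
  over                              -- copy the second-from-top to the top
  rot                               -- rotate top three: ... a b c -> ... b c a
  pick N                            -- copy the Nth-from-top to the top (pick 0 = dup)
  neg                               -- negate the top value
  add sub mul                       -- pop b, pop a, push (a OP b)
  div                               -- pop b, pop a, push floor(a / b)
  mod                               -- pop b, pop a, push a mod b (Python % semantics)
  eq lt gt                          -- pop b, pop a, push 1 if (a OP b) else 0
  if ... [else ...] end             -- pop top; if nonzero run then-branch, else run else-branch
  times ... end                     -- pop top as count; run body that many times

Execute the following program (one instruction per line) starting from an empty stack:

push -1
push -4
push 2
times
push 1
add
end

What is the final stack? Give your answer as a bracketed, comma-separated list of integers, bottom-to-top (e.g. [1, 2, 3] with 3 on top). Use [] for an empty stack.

After 'push -1': [-1]
After 'push -4': [-1, -4]
After 'push 2': [-1, -4, 2]
After 'times': [-1, -4]
After 'push 1': [-1, -4, 1]
After 'add': [-1, -3]
After 'push 1': [-1, -3, 1]
After 'add': [-1, -2]

Answer: [-1, -2]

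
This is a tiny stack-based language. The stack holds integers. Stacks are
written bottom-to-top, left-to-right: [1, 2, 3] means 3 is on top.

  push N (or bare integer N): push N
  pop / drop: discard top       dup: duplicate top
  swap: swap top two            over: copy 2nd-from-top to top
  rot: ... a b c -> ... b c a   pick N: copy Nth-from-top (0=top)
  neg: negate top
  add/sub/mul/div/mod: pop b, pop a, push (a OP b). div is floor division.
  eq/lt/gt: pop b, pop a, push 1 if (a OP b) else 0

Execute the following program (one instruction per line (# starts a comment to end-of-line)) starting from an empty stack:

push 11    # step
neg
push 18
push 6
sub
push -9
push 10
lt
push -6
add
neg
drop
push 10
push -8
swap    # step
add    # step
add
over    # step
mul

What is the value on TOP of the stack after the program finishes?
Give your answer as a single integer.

Answer: -154

Derivation:
After 'push 11': [11]
After 'neg': [-11]
After 'push 18': [-11, 18]
After 'push 6': [-11, 18, 6]
After 'sub': [-11, 12]
After 'push -9': [-11, 12, -9]
After 'push 10': [-11, 12, -9, 10]
After 'lt': [-11, 12, 1]
After 'push -6': [-11, 12, 1, -6]
After 'add': [-11, 12, -5]
After 'neg': [-11, 12, 5]
After 'drop': [-11, 12]
After 'push 10': [-11, 12, 10]
After 'push -8': [-11, 12, 10, -8]
After 'swap': [-11, 12, -8, 10]
After 'add': [-11, 12, 2]
After 'add': [-11, 14]
After 'over': [-11, 14, -11]
After 'mul': [-11, -154]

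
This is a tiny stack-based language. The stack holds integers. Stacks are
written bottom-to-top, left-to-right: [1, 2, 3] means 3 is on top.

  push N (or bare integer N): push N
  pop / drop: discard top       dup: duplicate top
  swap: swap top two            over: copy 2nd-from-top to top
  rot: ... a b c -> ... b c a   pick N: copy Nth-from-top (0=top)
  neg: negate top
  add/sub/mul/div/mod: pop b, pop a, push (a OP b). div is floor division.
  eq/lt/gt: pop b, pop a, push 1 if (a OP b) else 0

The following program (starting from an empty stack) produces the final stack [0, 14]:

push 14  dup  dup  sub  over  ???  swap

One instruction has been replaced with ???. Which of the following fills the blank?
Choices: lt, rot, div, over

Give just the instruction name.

Stack before ???: [14, 0, 14]
Stack after ???:  [14, 0]
Checking each choice:
  lt: produces [1, 14]
  rot: produces [0, 14, 14]
  div: MATCH
  over: produces [14, 0, 0, 14]


Answer: div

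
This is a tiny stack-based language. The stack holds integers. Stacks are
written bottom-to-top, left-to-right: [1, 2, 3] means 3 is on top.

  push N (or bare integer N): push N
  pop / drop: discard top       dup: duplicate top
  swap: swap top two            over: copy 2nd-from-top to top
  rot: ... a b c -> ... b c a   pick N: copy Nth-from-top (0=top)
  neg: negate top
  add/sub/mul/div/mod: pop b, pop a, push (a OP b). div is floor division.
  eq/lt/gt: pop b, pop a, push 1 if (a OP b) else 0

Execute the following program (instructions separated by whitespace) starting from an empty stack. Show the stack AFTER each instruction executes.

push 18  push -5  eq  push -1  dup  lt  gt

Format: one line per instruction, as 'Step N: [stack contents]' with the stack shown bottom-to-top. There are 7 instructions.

Step 1: [18]
Step 2: [18, -5]
Step 3: [0]
Step 4: [0, -1]
Step 5: [0, -1, -1]
Step 6: [0, 0]
Step 7: [0]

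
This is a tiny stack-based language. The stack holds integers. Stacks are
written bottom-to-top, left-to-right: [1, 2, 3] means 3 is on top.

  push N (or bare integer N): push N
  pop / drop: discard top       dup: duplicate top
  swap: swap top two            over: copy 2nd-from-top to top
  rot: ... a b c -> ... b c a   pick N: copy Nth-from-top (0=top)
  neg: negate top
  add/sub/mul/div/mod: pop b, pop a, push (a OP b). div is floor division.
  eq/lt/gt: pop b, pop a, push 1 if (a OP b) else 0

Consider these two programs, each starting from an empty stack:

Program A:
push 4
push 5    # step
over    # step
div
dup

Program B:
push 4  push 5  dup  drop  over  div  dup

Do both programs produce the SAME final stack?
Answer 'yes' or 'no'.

Program A trace:
  After 'push 4': [4]
  After 'push 5': [4, 5]
  After 'over': [4, 5, 4]
  After 'div': [4, 1]
  After 'dup': [4, 1, 1]
Program A final stack: [4, 1, 1]

Program B trace:
  After 'push 4': [4]
  After 'push 5': [4, 5]
  After 'dup': [4, 5, 5]
  After 'drop': [4, 5]
  After 'over': [4, 5, 4]
  After 'div': [4, 1]
  After 'dup': [4, 1, 1]
Program B final stack: [4, 1, 1]
Same: yes

Answer: yes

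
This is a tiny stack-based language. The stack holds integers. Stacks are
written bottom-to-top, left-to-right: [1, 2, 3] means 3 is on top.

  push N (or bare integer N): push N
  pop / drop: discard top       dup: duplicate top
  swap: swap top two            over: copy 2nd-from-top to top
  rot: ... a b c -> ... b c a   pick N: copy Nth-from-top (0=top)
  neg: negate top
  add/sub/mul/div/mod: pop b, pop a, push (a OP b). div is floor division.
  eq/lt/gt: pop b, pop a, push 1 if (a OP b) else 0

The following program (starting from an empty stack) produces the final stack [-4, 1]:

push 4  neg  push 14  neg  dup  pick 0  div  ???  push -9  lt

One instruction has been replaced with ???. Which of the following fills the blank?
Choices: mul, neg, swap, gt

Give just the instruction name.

Stack before ???: [-4, -14, 1]
Stack after ???:  [-4, -14]
Checking each choice:
  mul: MATCH
  neg: produces [-4, -14, 0]
  swap: produces [-4, 1, 1]
  gt: produces [-4, 0]


Answer: mul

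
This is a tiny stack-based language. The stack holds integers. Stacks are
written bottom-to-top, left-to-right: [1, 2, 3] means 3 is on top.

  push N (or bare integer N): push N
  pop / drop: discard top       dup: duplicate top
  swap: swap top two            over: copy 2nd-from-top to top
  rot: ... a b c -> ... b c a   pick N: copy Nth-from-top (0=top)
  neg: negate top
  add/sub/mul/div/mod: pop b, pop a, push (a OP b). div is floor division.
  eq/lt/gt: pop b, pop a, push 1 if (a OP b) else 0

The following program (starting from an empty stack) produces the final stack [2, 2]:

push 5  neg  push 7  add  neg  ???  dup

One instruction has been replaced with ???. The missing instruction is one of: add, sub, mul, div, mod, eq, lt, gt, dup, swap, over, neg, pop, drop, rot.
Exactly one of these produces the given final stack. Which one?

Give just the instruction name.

Answer: neg

Derivation:
Stack before ???: [-2]
Stack after ???:  [2]
The instruction that transforms [-2] -> [2] is: neg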